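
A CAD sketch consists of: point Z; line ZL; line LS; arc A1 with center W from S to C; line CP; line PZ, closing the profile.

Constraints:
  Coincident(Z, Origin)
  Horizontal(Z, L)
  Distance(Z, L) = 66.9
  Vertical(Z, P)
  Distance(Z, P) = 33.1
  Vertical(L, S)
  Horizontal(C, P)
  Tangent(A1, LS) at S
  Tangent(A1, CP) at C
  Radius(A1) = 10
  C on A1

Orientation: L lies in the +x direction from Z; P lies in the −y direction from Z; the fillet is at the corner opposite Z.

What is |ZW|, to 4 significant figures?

61.41

Z is at the origin; Z and L share the same y with |ZL| = 66.9 and L on the +x side, so L = (66.90, 0.000). Z and P share the same x with |ZP| = 33.1 and P on the −y side, so P = (0.000, -33.10). The virtual corner opposite Z is at (66.90, -33.10). Since A1 is tangent to LS there, WS ⟂ LS and the tangent condition forces WC to be normal to CP, with radius 10.0, so the center W sits 10.0 in from both sides at W = (56.90, -23.10). Then |ZW| = |W − Z| = 61.41.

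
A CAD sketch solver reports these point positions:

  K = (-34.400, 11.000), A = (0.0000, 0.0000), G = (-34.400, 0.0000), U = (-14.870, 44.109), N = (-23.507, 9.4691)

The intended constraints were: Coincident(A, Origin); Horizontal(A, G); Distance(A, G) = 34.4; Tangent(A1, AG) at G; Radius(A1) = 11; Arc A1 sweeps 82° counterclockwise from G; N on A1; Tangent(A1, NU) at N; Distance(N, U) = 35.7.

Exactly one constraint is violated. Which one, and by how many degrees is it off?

Tangent(A1, NU) at N — off by 6.00°.

A = (0.00, 0.00) ✓; A.y = 0.00, G.y = 0.00 ✓; |AG| = 34.40 ✓; ∠(KG, GA) = 90.00° ✓; |KG| = 11.00 ✓; bearing(K→N) − bearing(K→G) = 82.00° ✓; |KN| = 11.00 ✓; ∠(KN, NU) = 96.00° ✗; |NU| = 35.70 ✓.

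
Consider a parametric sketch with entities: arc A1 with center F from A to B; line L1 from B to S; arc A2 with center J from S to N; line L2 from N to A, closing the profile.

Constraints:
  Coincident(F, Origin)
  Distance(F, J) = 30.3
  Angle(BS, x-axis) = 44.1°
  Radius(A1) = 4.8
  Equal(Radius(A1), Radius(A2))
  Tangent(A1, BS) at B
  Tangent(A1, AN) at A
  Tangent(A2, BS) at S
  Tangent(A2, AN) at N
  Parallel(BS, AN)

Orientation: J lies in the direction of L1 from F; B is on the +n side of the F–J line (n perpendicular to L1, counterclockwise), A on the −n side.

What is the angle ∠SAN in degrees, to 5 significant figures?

17.580°

Tangency of A1 to both parallel lines with radius 4.8 puts B and A at F ± 4.8·n: B = (-3.3404, 3.4470), A = (3.3404, -3.4470). Equal radii place S and N the same way about J: S = J + 4.8·n = (18.419, 24.533), N = J − 4.8·n = (25.100, 17.639). Then cos ∠SAN = AS·AN / (|AS||AN|), giving 17.580°.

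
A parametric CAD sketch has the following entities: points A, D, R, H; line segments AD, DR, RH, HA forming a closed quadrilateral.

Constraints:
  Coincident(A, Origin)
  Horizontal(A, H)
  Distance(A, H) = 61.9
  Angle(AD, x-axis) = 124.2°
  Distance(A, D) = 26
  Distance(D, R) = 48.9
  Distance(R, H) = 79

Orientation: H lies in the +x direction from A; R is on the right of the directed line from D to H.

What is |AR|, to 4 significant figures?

29.94

Checks: |DR| = 48.90 ✓; |RH| = 79.00 ✓.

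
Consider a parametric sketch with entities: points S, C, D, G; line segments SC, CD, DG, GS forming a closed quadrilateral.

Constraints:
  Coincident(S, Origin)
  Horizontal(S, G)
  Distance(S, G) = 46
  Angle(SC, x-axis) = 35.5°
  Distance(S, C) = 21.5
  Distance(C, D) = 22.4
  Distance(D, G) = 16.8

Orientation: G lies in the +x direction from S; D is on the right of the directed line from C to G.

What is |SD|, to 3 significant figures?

30.8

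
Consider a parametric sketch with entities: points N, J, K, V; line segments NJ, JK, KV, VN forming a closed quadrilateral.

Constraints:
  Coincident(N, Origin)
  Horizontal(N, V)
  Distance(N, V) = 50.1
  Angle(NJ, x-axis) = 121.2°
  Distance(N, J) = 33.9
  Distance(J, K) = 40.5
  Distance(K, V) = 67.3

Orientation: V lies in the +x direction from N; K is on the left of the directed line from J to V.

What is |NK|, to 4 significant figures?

57.36

N is at the origin; N and V share the same y with |NV| = 50.1 and V in +x, so V = (50.1, 0). NJ runs at 121.2° with |NJ| = 33.9, so J = (-17.56, 29.00). K is determined by |JK| = 40.5 and |KV| = 67.3 together: it lies at the intersection of circle(J, 40.5) and circle(V, 67.3). With |JV| = 73.61, the foot of the radical line on JV is 17.18 from J and the perpendicular offset is √(40.5² − 17.18²) = 36.67. Taking the left-of-JV solution: K = (12.68, 55.94).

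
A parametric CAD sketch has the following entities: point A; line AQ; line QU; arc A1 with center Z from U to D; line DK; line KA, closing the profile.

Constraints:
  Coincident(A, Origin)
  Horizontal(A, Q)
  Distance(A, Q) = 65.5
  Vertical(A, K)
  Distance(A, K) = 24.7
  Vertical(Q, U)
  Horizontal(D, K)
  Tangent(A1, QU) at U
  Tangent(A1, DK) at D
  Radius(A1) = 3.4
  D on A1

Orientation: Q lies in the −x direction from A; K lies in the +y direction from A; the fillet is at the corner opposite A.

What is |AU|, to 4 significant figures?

68.88

A is at the origin; AQ is horizontal with |AQ| = 65.5 and Q on the −x side, so Q = (-65.50, 0.000). A and K share the same x with |AK| = 24.7 and K on the +y side, so K = (0.000, 24.70). The virtual corner opposite A is at (-65.50, 24.70). A1 meets QU tangentially, so ZU is at right angles to QU and A1 meets DK tangentially, so ZD is at right angles to DK, with radius 3.4, so the center Z sits 3.4 in from both sides at Z = (-62.10, 21.30). That places the tangent points at U = (-65.50, 21.30) on QU and D = (-62.10, 24.70) on DK. Then |AU| = |U − A| = 68.88.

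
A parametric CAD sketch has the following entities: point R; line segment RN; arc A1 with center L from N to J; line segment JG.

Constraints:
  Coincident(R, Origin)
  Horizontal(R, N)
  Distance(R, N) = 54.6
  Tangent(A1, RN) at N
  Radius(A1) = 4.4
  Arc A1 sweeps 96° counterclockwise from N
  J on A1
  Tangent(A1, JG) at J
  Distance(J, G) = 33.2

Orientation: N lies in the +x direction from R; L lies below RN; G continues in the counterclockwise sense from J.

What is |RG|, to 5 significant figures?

65.710

R is at the origin; R and N share the same y with |RN| = 54.6 and N on the +x side, so N = (54.600, 0.0000). Tangency of A1 to RN means the radius LN is perpendicular to RN, so L = N + (0, -4.4) = (54.600, -4.4000). On A1, N sits at bearing 90° from L; a 96° counterclockwise sweep puts J at bearing 186°, so J = L + 4.4·(cos 186°, sin 186°) = (50.224, -4.8599). A1 meets JG tangentially, so LJ is at right angles to JG, so JG runs along (−sin 186°, cos 186°); with |JG| = 33.2, G = (53.694, -37.878). Then |RG| = |G − R| = 65.710.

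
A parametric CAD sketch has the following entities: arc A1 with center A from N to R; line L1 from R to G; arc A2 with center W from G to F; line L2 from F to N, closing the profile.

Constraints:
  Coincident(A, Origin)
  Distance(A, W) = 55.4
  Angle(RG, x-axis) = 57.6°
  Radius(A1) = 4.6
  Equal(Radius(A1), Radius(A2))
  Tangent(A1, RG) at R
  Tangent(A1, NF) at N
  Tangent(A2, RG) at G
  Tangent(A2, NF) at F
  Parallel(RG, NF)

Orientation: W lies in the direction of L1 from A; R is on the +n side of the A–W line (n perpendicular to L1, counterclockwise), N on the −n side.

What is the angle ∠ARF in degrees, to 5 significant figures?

80.571°

The slot axis is L1's direction at 57.6°, so u = (cos 57.6°, sin 57.6°) = (0.53583, 0.84433) and n = (−sin 57.6°, cos 57.6°) = (-0.84433, 0.53583). A is at the origin and W lies 55.4 along u from A, so W = 55.4·u = (29.685, 46.776). Tangency of A1 to both parallel lines with radius 4.6 puts R and N at A ± 4.6·n: R = (-3.8839, 2.4648), N = (3.8839, -2.4648). Equal radii place G and F the same way about W: G = W + 4.6·n = (25.801, 49.241), F = W − 4.6·n = (33.569, 44.311). Then cos ∠ARF = RA·RF / (|RA||RF|), giving 80.571°.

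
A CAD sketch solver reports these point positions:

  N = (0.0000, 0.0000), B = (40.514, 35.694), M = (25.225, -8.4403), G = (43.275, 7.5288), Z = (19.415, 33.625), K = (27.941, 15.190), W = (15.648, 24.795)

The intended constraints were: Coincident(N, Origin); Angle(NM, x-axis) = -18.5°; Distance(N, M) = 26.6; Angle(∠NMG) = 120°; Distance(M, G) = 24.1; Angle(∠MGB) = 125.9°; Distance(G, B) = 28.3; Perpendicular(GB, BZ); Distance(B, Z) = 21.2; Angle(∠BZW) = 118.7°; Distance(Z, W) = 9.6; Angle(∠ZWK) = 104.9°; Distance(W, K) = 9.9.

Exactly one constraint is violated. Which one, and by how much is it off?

Distance(W, K) = 9.9 — off by 5.70.

N = (0.00, 0.00) ✓; NM at -18.50° ✓; |NM| = 26.60 ✓; ∠NMG = 120.0° ✓; |MG| = 24.10 ✓; ∠MGB = 125.9° ✓; |GB| = 28.30 ✓; ∠(GB, BZ) = 90.00° ✓; |BZ| = 21.20 ✓; ∠BZW = 118.7° ✓; |ZW| = 9.600 ✓; ∠ZWK = 104.9° ✓; |WK| = 15.60 ✗.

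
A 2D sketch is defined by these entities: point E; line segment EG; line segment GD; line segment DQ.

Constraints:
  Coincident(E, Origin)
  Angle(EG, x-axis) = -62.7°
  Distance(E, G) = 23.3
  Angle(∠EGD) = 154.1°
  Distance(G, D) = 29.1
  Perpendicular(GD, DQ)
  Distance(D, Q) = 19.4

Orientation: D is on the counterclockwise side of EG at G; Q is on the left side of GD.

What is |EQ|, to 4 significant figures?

50.90

∠EGD = 154.1°, so GD runs at -62.7° + (180° − 154.1°) = -36.80° from the x-axis; with |GD| = 29.1, D = G + 29.1·(cos -36.80°, sin -36.80°) = (33.99, -38.14). GD ⟂ DQ; with |DQ| = 19.4 on the left of GD, Q = D + 19.4·(0.5990, 0.8007) = (45.61, -22.60). Then |EQ| = |Q − E| = 50.90.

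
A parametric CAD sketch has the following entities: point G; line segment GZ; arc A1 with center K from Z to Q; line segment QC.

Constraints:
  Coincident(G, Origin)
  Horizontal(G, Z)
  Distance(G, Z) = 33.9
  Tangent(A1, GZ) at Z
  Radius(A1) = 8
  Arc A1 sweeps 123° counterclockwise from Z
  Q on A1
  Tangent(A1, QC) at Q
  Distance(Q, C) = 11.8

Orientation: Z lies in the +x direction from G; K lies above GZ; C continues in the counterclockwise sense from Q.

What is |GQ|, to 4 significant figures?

42.45

G is at the origin; GZ is horizontal with |GZ| = 33.9 and Z on the +x side, so Z = (33.90, 0.000). A1 meets GZ tangentially, so KZ is at right angles to GZ, so K = Z + (0, 8) = (33.90, 8.000). On A1, Z sits at bearing -90° from K; a 123° counterclockwise sweep puts Q at bearing 33°, so Q = K + 8.0·(cos 33°, sin 33°) = (40.61, 12.36). Then |GQ| = |Q − G| = 42.45.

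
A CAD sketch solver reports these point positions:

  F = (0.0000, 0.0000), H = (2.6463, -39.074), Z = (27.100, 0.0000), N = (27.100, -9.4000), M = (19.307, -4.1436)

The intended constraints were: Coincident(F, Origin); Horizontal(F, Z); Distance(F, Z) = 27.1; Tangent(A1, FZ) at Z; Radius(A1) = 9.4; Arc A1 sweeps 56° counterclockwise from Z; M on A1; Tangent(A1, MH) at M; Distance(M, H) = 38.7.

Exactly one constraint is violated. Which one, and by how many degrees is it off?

Tangent(A1, MH) at M — off by 8.50°.

F = (0.00, 0.00) ✓; F.y = 0.00, Z.y = 0.00 ✓; |FZ| = 27.10 ✓; ∠(NZ, ZF) = 90.00° ✓; |NZ| = 9.400 ✓; bearing(N→M) − bearing(N→Z) = 56.00° ✓; |NM| = 9.400 ✓; ∠(NM, MH) = 81.50° ✗; |MH| = 38.70 ✓.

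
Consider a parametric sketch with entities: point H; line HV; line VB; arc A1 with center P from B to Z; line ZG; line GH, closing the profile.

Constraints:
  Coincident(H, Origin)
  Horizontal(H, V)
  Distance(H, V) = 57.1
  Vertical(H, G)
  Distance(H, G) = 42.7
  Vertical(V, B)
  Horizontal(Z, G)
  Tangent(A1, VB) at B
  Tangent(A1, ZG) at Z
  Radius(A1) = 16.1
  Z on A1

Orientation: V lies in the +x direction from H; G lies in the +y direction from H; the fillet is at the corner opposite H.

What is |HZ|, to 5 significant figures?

59.197

H is at the origin; HV is horizontal with |HV| = 57.1 and V on the +x side, so V = (57.100, 0.0000). H and G share the same x with |HG| = 42.7 and G on the +y side, so G = (0.0000, 42.700). The virtual corner opposite H is at (57.100, 42.700). Tangency of A1 to VB means the radius PB is perpendicular to VB and since A1 is tangent to ZG there, PZ ⟂ ZG, with radius 16.1, so the center P sits 16.1 in from both sides at P = (41.000, 26.600). That places the tangent points at B = (57.100, 26.600) on VB and Z = (41.000, 42.700) on ZG. Then |HZ| = |Z − H| = 59.197.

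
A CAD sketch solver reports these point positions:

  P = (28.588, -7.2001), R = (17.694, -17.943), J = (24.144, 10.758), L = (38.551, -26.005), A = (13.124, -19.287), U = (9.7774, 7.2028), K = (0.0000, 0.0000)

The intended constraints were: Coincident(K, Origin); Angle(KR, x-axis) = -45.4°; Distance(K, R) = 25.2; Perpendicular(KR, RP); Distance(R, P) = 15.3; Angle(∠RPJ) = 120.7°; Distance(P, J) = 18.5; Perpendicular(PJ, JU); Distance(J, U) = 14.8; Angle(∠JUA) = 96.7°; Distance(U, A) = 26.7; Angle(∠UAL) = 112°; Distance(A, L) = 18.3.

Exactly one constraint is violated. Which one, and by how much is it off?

Distance(A, L) = 18.3 — off by 8.00.

K = (0.00, 0.00) ✓; KR at -45.40° ✓; |KR| = 25.20 ✓; ∠(KR, RP) = 90.00° ✓; |RP| = 15.30 ✓; ∠RPJ = 120.7° ✓; |PJ| = 18.50 ✓; ∠(PJ, JU) = 90.00° ✓; |JU| = 14.80 ✓; ∠JUA = 96.70° ✓; |UA| = 26.70 ✓; ∠UAL = 112.0° ✓; |AL| = 26.30 ✗.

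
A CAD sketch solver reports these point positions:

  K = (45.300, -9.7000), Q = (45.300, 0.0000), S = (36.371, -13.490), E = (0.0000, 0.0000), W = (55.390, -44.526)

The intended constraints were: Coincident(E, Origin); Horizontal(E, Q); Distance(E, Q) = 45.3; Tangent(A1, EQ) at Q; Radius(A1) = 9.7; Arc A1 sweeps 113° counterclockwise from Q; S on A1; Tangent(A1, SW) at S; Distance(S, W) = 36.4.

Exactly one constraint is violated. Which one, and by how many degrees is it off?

Tangent(A1, SW) at S — off by 8.50°.

E = (0.00, 0.00) ✓; E.y = 0.00, Q.y = 0.00 ✓; |EQ| = 45.30 ✓; ∠(KQ, QE) = 90.00° ✓; |KQ| = 9.700 ✓; bearing(K→S) − bearing(K→Q) = 113.0° ✓; |KS| = 9.700 ✓; ∠(KS, SW) = 81.50° ✗; |SW| = 36.40 ✓.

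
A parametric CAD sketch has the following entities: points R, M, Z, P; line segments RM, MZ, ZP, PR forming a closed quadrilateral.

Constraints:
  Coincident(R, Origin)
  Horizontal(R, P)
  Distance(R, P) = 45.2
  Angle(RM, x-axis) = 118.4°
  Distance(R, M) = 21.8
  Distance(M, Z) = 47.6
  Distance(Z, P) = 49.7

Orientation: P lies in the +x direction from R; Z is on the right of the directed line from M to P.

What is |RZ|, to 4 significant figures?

26.65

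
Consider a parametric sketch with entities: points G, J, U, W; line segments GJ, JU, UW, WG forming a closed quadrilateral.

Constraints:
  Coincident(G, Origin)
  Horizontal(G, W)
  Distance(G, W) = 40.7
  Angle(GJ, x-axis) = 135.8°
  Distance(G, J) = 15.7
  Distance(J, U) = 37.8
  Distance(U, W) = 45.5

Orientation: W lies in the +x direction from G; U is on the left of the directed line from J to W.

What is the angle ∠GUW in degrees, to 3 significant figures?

56.0°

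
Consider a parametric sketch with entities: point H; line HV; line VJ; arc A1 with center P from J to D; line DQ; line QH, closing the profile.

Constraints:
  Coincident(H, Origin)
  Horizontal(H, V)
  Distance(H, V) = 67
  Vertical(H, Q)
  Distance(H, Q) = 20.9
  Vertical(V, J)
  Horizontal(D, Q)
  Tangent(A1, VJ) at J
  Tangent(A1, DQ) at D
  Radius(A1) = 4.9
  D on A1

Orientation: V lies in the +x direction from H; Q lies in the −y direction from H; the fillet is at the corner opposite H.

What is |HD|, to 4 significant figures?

65.52

The virtual corner opposite H is at (67.00, -20.90). Tangency of A1 to VJ means the radius PJ is perpendicular to VJ and the tangent condition forces PD to be normal to DQ, with radius 4.9, so the center P sits 4.9 in from both sides at P = (62.10, -16.00). That places the tangent points at J = (67.00, -16.00) on VJ and D = (62.10, -20.90) on DQ. Then |HD| = |D − H| = 65.52.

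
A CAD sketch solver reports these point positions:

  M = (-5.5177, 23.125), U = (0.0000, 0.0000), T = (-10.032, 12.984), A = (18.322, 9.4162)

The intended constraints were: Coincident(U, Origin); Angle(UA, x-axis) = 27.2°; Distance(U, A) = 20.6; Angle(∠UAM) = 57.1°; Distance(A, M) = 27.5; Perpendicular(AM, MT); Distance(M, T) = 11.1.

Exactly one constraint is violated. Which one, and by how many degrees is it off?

Perpendicular(AM, MT) — off by 5.90°.

U = (0.00, 0.00) ✓; UA at 27.20° ✓; |UA| = 20.60 ✓; ∠UAM = 57.10° ✓; |AM| = 27.50 ✓; ∠(AM, MT) = 95.90° ✗; |MT| = 11.10 ✓.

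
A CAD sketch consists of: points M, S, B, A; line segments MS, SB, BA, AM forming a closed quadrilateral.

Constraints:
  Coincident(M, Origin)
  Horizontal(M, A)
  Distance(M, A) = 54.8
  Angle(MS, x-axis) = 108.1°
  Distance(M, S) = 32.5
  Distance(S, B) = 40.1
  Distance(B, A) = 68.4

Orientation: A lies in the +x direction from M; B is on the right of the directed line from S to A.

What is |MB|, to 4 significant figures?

15.86

Checks: |SB| = 40.10 ✓; |BA| = 68.40 ✓.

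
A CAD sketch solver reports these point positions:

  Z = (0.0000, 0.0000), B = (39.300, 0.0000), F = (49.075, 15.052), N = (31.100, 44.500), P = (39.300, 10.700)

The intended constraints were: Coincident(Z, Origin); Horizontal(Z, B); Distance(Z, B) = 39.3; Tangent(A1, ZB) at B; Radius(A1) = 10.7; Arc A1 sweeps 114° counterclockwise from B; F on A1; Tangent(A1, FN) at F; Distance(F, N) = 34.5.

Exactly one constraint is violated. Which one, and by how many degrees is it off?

Tangent(A1, FN) at F — off by 7.40°.

Z = (0.00, 0.00) ✓; Z.y = 0.00, B.y = 0.00 ✓; |ZB| = 39.30 ✓; ∠(PB, BZ) = 90.00° ✓; |PB| = 10.70 ✓; bearing(P→F) − bearing(P→B) = 114.0° ✓; |PF| = 10.70 ✓; ∠(PF, FN) = 82.60° ✗; |FN| = 34.50 ✓.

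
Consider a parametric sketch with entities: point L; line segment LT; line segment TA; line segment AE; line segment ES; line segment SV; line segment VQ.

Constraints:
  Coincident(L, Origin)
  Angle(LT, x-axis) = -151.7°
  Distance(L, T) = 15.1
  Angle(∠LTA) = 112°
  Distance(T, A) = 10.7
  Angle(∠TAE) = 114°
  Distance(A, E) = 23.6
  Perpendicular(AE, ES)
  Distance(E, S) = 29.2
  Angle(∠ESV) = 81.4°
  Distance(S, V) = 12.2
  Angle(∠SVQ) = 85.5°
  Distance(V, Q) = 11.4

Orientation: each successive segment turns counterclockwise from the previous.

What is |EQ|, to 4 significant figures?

18.83

L is at the origin; LT runs at -151.7° with length 15.1, so T = (-13.30, -7.159). ∠LTA = 112.0° gives TA at -83.70° from the x-axis; with |TA| = 10.7, A = (-12.12, -17.79). ∠TAE = 114.0° gives AE at -17.70° from the x-axis; with |AE| = 23.6, E = (10.36, -24.97). AE ⟂ ES, so ES runs at 72.30°; with |ES| = 29.2, S = (19.24, 2.848). ∠ESV = 81.4° gives SV at 170.9° from the x-axis; with |SV| = 12.2, V = (7.193, 4.778). ∠SVQ = 85.5° gives VQ at -94.60° from the x-axis; with |VQ| = 11.4, Q = (6.279, -6.585). Then |EQ| = |Q − E| = 18.83.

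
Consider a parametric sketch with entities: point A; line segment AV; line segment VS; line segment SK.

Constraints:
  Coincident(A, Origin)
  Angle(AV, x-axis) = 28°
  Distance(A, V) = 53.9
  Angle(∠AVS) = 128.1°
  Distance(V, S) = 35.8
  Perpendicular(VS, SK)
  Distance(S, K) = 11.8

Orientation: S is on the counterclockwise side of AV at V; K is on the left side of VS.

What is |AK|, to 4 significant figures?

75.54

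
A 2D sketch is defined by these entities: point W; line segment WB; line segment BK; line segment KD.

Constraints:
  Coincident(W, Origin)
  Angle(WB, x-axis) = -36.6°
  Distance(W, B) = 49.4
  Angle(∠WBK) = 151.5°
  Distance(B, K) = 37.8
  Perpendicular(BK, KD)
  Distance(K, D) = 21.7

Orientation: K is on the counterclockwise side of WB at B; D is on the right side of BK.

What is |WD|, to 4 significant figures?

92.98

W is at the origin; WB runs at -36.6° with length 49.4, so B = 49.4·(cos -36.6°, sin -36.6°) = (39.66, -29.45). ∠WBK = 151.5°, so BK runs at -36.6° + (180° − 151.5°) = -8.100° from the x-axis; with |BK| = 37.8, K = B + 37.8·(cos -8.100°, sin -8.100°) = (77.08, -34.78). BK is perpendicular to KD; with |KD| = 21.7 on the right of BK, D = K + 21.7·(-0.1409, -0.9900) = (74.02, -56.26). Then |WD| = |D − W| = 92.98.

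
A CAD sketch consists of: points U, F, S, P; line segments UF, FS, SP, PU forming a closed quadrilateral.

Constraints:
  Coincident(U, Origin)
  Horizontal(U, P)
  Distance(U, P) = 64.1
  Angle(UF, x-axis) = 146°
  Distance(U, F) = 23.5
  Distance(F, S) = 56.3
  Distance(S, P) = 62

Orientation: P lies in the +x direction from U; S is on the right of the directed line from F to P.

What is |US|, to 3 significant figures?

35.6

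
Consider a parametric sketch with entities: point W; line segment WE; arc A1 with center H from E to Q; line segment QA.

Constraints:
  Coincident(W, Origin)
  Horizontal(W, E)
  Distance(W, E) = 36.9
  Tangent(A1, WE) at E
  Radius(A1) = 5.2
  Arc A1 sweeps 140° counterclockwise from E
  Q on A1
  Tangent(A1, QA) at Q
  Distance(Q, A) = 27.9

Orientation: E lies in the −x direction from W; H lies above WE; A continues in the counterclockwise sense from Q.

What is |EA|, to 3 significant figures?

32.6

W is at the origin; WE is horizontal with |WE| = 36.9 and E on the −x side, so E = (-36.9, 0.00). Tangency of A1 to WE means the radius HE is perpendicular to WE, so H = E + (0, 5.2) = (-36.9, 5.20). On A1, E sits at bearing -90° from H; a 140° counterclockwise sweep puts Q at bearing 50°, so Q = H + 5.2·(cos 50°, sin 50°) = (-33.6, 9.18). Tangency of A1 to QA means the radius HQ is perpendicular to QA, so QA runs along (−sin 50°, cos 50°); with |QA| = 27.9, A = (-54.9, 27.1). Then |EA| = |A − E| = 32.6.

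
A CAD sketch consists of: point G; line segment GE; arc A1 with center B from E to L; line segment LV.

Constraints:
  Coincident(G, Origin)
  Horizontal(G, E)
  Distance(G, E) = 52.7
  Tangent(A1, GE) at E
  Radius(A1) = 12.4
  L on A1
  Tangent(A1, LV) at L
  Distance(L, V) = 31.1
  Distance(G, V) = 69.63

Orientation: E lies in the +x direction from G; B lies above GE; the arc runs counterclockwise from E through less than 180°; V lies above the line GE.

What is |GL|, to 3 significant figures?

66.4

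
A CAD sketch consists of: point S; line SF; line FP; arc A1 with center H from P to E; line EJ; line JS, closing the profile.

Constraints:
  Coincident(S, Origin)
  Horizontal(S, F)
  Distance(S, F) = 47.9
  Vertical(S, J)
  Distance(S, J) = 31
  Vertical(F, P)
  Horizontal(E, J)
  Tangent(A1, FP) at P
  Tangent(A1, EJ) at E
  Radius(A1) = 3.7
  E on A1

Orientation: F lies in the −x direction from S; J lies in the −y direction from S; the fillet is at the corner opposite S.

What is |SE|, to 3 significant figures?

54.0

The virtual corner opposite S is at (-47.9, -31.0). Tangency of A1 to FP means the radius HP is perpendicular to FP and the tangent condition forces HE to be normal to EJ, with radius 3.7, so the center H sits 3.7 in from both sides at H = (-44.2, -27.3). That places the tangent points at P = (-47.9, -27.3) on FP and E = (-44.2, -31.0) on EJ. Then |SE| = |E − S| = 54.0.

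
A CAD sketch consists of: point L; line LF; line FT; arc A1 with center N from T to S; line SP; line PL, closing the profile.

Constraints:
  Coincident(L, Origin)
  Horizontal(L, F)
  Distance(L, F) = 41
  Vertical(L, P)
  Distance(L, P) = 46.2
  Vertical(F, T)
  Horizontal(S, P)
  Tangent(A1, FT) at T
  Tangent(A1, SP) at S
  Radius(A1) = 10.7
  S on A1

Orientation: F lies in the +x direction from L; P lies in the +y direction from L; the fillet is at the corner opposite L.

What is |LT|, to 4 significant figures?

54.23

L is at the origin; L and F share the same y with |LF| = 41.0 and F on the +x side, so F = (41.00, 0.000). LP is vertical with |LP| = 46.2 and P on the +y side, so P = (0.000, 46.20). The virtual corner opposite L is at (41.00, 46.20). Tangency of A1 to FT means the radius NT is perpendicular to FT and since A1 is tangent to SP there, NS ⟂ SP, with radius 10.7, so the center N sits 10.7 in from both sides at N = (30.30, 35.50). That places the tangent points at T = (41.00, 35.50) on FT and S = (30.30, 46.20) on SP. Then |LT| = |T − L| = 54.23.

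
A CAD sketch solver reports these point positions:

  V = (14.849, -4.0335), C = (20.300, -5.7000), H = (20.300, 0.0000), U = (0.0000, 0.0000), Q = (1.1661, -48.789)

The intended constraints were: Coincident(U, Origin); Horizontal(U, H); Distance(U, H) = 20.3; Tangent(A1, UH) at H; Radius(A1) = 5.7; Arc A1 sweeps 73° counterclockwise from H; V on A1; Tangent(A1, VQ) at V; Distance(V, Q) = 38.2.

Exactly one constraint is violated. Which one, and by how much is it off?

Distance(V, Q) = 38.2 — off by 8.60.

U = (0.00, 0.00) ✓; U.y = 0.00, H.y = 0.00 ✓; |UH| = 20.30 ✓; ∠(CH, HU) = 90.00° ✓; |CH| = 5.700 ✓; bearing(C→V) − bearing(C→H) = 73.00° ✓; |CV| = 5.700 ✓; ∠(CV, VQ) = 90.00° ✓; |VQ| = 46.80 ✗.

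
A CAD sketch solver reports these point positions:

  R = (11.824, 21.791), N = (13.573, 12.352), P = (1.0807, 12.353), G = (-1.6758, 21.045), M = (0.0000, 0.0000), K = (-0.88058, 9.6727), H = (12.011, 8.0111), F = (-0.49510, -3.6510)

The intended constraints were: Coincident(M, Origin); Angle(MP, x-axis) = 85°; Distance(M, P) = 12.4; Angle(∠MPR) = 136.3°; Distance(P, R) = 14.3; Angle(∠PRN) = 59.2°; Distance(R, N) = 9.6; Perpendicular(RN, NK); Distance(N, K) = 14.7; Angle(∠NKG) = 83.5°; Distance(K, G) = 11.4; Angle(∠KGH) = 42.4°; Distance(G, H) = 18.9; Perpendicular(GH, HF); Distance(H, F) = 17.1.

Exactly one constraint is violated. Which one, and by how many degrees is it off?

Perpendicular(GH, HF) — off by 3.40°.

M = (0.00, 0.00) ✓; MP at 85.00° ✓; |MP| = 12.40 ✓; ∠MPR = 136.3° ✓; |PR| = 14.30 ✓; ∠PRN = 59.20° ✓; |RN| = 9.600 ✓; ∠(RN, NK) = 90.00° ✓; |NK| = 14.70 ✓; ∠NKG = 83.50° ✓; |KG| = 11.40 ✓; ∠KGH = 42.40° ✓; |GH| = 18.90 ✓; ∠(GH, HF) = 93.40° ✗; |HF| = 17.10 ✓.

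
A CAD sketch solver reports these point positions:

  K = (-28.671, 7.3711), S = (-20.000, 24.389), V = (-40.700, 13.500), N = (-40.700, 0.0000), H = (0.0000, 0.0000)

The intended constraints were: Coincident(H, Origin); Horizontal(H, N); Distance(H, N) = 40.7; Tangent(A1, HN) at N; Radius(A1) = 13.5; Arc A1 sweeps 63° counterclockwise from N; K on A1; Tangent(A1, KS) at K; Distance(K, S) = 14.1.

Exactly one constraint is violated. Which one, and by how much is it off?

Distance(K, S) = 14.1 — off by 5.00.

H = (0.00, 0.00) ✓; H.y = 0.00, N.y = 0.00 ✓; |HN| = 40.70 ✓; ∠(VN, NH) = 90.00° ✓; |VN| = 13.50 ✓; bearing(V→K) − bearing(V→N) = 63.00° ✓; |VK| = 13.50 ✓; ∠(VK, KS) = 90.00° ✓; |KS| = 19.10 ✗.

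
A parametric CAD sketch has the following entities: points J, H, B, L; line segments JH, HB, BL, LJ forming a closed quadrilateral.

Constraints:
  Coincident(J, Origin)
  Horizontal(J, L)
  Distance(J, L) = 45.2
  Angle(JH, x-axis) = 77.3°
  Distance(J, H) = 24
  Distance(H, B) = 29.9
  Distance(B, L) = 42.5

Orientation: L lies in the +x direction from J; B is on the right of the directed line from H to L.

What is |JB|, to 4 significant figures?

7.162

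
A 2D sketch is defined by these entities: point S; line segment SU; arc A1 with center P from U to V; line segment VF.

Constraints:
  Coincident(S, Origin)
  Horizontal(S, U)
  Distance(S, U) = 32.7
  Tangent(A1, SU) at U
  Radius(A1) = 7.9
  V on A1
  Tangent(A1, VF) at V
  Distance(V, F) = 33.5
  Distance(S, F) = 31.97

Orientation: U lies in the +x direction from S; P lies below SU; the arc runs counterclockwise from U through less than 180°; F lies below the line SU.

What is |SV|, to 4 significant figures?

26.40

S is at the origin; SU is horizontal with |SU| = 32.7 and U on the +x side, so U = (32.70, 0.000). The tangent condition forces PU to be normal to SU, so P = U + (0, -7.9) = (32.70, -7.900). Since PV ⟂ VF (tangency), |PF| = √(7.9² + 33.5²) = 34.42 regardless of where V sits on A1. So F lies on both circle(S, 31.97) and circle(P, 34.42); the below-SU intersection is F = (7.299, -31.13). V is the foot of the tangent from F: V = (26.17, -3.449).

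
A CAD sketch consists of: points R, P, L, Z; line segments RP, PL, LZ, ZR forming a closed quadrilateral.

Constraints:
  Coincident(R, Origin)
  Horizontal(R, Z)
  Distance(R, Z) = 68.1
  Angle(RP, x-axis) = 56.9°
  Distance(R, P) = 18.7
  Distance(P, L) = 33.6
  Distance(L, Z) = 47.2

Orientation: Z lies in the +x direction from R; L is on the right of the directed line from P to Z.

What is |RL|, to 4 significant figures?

27.94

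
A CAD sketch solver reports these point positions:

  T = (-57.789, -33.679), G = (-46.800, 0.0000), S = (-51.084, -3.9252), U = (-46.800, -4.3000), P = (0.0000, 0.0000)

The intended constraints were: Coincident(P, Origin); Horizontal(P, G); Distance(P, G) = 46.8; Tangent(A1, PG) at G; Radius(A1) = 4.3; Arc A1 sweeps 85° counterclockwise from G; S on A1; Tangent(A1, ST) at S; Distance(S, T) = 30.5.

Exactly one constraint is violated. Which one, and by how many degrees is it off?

Tangent(A1, ST) at S — off by 7.70°.

P = (0.00, 0.00) ✓; P.y = 0.00, G.y = 0.00 ✓; |PG| = 46.80 ✓; ∠(UG, GP) = 90.00° ✓; |UG| = 4.300 ✓; bearing(U→S) − bearing(U→G) = 85.00° ✓; |US| = 4.300 ✓; ∠(US, ST) = 97.70° ✗; |ST| = 30.50 ✓.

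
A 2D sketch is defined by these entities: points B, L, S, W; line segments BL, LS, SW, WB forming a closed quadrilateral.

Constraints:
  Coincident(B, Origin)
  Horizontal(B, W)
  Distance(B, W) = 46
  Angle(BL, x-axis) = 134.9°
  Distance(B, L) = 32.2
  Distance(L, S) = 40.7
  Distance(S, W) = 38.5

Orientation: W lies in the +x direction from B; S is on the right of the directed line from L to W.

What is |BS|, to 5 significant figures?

8.7904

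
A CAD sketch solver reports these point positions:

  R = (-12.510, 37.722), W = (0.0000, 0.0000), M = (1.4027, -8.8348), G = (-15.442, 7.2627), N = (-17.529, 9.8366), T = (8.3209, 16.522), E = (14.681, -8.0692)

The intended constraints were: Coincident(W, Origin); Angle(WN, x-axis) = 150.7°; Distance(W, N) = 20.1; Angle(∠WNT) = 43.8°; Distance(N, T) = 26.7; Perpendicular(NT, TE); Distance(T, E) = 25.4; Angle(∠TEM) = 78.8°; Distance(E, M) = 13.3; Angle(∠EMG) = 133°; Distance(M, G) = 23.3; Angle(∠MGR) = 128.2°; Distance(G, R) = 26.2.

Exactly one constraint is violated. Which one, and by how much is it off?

Distance(G, R) = 26.2 — off by 4.40.

W = (0.00, 0.00) ✓; WN at 150.7° ✓; |WN| = 20.10 ✓; ∠WNT = 43.80° ✓; |NT| = 26.70 ✓; ∠(NT, TE) = 90.00° ✓; |TE| = 25.40 ✓; ∠TEM = 78.80° ✓; |EM| = 13.30 ✓; ∠EMG = 133.0° ✓; |MG| = 23.30 ✓; ∠MGR = 128.2° ✓; |GR| = 30.60 ✗.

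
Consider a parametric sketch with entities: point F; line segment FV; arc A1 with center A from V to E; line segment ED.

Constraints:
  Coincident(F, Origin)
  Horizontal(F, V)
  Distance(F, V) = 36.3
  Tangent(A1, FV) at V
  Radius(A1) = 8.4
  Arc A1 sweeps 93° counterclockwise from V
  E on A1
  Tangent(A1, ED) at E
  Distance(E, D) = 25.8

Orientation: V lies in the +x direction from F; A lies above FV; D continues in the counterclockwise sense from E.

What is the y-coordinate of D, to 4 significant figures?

34.60

F is at the origin; FV is horizontal with |FV| = 36.3 and V on the +x side, so V = (36.30, 0.000). Since A1 is tangent to FV there, AV ⟂ FV, so A = V + (0, 8.4) = (36.30, 8.400). On A1, V sits at bearing -90° from A; a 93° counterclockwise sweep puts E at bearing 3°, so E = A + 8.4·(cos 3°, sin 3°) = (44.69, 8.840). Since A1 is tangent to ED there, AE ⟂ ED, so ED runs along (−sin 3°, cos 3°); with |ED| = 25.8, D = (43.34, 34.60). So D.y = 34.60.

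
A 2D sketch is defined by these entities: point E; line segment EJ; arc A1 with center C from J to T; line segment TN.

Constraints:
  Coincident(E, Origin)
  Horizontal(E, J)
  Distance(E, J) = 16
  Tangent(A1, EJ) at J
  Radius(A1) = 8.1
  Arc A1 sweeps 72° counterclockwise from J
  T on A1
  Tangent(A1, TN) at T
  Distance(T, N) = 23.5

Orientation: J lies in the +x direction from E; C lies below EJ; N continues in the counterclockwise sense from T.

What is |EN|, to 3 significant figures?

28.0

E is at the origin; E and J share the same y with |EJ| = 16.0 and J on the +x side, so J = (16.0, 0.00). Since A1 is tangent to EJ there, CJ ⟂ EJ, so C = J + (0, -8.1) = (16.0, -8.10). On A1, J sits at bearing 90° from C; a 72° counterclockwise sweep puts T at bearing 162°, so T = C + 8.1·(cos 162°, sin 162°) = (8.30, -5.60). Since A1 is tangent to TN there, CT ⟂ TN, so TN runs along (−sin 162°, cos 162°); with |TN| = 23.5, N = (1.03, -27.9). Then |EN| = |N − E| = 28.0.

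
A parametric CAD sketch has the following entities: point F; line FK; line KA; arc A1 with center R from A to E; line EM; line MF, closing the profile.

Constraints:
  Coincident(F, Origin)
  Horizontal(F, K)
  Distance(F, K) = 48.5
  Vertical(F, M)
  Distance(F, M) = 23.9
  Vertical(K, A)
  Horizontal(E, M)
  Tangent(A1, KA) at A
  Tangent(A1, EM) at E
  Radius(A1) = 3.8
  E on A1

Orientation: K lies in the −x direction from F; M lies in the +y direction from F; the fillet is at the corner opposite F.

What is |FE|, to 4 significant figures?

50.69

F is at the origin; F and K share the same y with |FK| = 48.5 and K on the −x side, so K = (-48.50, 0.000). F and M share the same x with |FM| = 23.9 and M on the +y side, so M = (0.000, 23.90). The virtual corner opposite F is at (-48.50, 23.90). A1 meets KA tangentially, so RA is at right angles to KA and the tangent condition forces RE to be normal to EM, with radius 3.8, so the center R sits 3.8 in from both sides at R = (-44.70, 20.10). That places the tangent points at A = (-48.50, 20.10) on KA and E = (-44.70, 23.90) on EM. Then |FE| = |E − F| = 50.69.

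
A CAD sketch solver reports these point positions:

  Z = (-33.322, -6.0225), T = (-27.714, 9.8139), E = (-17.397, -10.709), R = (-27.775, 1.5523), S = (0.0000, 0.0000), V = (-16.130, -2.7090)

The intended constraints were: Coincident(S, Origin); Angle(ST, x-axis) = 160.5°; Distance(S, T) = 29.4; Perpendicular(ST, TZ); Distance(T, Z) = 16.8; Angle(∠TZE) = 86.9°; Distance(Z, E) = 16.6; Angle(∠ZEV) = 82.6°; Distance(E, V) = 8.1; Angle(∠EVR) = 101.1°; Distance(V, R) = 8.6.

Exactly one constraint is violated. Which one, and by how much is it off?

Distance(V, R) = 8.6 — off by 3.80.

S = (0.00, 0.00) ✓; ST at 160.5° ✓; |ST| = 29.40 ✓; ∠(ST, TZ) = 90.00° ✓; |TZ| = 16.80 ✓; ∠TZE = 86.90° ✓; |ZE| = 16.60 ✓; ∠ZEV = 82.60° ✓; |EV| = 8.100 ✓; ∠EVR = 101.1° ✓; |VR| = 12.40 ✗.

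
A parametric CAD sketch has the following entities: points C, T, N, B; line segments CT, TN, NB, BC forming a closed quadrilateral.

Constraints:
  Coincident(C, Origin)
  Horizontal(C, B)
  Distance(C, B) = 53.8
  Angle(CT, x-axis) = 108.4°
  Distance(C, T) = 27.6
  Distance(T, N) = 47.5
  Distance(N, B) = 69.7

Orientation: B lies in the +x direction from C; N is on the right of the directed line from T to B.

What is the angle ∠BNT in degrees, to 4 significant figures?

67.62°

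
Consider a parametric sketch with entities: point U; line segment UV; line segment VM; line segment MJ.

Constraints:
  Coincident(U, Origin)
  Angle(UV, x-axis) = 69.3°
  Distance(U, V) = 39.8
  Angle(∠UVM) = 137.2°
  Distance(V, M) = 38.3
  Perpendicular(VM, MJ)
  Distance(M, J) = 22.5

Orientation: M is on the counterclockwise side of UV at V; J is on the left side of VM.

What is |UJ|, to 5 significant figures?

67.655

∠UVM = 137.2°, so VM runs at 69.3° + (180° − 137.2°) = 112.10° from the x-axis; with |VM| = 38.3, M = V + 38.3·(cos 112.10°, sin 112.10°) = (-0.34109, 72.717). VM ⟂ MJ; with |MJ| = 22.5 on the left of VM, J = M + 22.5·(-0.92653, -0.37622) = (-21.188, 64.252). Then |UJ| = |J − U| = 67.655.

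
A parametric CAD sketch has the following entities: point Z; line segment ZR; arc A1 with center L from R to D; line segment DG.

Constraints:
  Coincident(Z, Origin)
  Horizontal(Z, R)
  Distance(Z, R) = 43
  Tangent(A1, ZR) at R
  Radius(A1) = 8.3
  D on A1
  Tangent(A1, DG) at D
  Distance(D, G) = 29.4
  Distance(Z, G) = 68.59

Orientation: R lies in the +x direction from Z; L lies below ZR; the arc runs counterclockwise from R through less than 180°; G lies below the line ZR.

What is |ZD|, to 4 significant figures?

40.24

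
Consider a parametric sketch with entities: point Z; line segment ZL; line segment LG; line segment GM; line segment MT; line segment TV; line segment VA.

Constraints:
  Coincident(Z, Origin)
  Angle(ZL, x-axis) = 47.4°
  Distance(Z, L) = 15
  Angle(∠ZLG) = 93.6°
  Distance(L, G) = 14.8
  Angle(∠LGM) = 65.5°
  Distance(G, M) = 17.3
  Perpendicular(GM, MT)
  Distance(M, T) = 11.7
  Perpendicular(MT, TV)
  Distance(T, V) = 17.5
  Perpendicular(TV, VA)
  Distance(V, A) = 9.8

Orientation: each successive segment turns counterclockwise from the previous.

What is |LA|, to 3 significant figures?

13.2

The perpendicularity gives TV at right angles to MT, so TV runs at 68.3°; with |TV| = 17.5, V = (10.9, 17.6). The perpendicularity gives VA at right angles to TV, so VA runs at 158°; with |VA| = 9.8, A = (1.75, 21.2). Then |LA| = |A − L| = 13.2.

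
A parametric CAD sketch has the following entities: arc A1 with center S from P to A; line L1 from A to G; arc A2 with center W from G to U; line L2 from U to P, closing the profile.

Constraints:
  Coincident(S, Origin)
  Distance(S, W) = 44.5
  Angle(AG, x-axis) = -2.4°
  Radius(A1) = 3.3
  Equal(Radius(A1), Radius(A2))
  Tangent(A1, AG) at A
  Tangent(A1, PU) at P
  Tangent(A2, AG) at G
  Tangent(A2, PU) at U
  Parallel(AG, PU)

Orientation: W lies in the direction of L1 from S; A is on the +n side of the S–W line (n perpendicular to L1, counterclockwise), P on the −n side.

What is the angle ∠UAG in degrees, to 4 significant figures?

8.436°

The slot axis is L1's direction at -2.4°, so u = (cos -2.4°, sin -2.4°) = (0.9991, -0.04188) and n = (−sin -2.4°, cos -2.4°) = (0.04188, 0.9991). S is at the origin and W lies 44.5 along u from S, so W = 44.5·u = (44.46, -1.863). Tangency of A1 to both parallel lines with radius 3.3 puts A and P at S ± 3.3·n: A = (0.1382, 3.297), P = (-0.1382, -3.297). Equal radii place G and U the same way about W: G = W + 3.3·n = (44.60, 1.434), U = W − 3.3·n = (44.32, -5.161). Then cos ∠UAG = AU·AG / (|AU||AG|), giving 8.436°.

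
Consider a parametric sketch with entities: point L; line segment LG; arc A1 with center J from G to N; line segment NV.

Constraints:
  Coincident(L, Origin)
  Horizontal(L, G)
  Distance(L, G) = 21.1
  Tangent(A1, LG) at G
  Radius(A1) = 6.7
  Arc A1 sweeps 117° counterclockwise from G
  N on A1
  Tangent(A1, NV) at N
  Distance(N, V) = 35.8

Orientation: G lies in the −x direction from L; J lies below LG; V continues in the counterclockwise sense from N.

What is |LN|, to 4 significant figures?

28.77

Since A1 is tangent to LG there, JG ⟂ LG, so J = G + (0, -6.7) = (-21.10, -6.700). On A1, G sits at bearing 90° from J; a 117° counterclockwise sweep puts N at bearing 207°, so N = J + 6.7·(cos 207°, sin 207°) = (-27.07, -9.742). Then |LN| = |N − L| = 28.77.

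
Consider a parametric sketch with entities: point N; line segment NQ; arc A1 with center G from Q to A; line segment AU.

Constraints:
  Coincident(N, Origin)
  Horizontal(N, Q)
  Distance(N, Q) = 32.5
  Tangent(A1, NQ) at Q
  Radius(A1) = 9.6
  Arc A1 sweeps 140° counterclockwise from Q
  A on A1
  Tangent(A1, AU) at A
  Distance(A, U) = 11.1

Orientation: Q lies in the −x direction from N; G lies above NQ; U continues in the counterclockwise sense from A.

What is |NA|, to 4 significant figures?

31.32

Since A1 is tangent to NQ there, GQ ⟂ NQ, so G = Q + (0, 9.6) = (-32.50, 9.600). On A1, Q sits at bearing -90° from G; a 140° counterclockwise sweep puts A at bearing 50°, so A = G + 9.6·(cos 50°, sin 50°) = (-26.33, 16.95). Then |NA| = |A − N| = 31.32.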